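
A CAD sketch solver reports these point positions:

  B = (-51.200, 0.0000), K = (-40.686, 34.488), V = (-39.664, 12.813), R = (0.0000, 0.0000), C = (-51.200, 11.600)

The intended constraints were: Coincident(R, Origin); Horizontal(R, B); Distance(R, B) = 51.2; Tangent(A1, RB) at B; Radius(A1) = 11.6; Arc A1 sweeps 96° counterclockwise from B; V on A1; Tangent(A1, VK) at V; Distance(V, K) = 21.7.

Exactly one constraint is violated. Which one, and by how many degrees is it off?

Tangent(A1, VK) at V — off by 3.30°.

R = (0.00, 0.00) ✓; R.y = 0.00, B.y = 0.00 ✓; |RB| = 51.20 ✓; ∠(CB, BR) = 90.00° ✓; |CB| = 11.60 ✓; bearing(C→V) − bearing(C→B) = 96.00° ✓; |CV| = 11.60 ✓; ∠(CV, VK) = 93.30° ✗; |VK| = 21.70 ✓.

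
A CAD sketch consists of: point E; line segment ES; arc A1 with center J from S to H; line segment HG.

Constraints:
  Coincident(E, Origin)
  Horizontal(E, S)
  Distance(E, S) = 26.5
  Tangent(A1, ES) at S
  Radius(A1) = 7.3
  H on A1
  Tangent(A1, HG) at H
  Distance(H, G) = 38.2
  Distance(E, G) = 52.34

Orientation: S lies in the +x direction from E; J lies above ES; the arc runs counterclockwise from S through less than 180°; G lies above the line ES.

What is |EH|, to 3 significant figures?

34.8

Checks: E.y = 0.00, S.y = 0.00 ✓; |JH| = 7.300 ✓; ∠(JH, HG) = 90.00° ✓; |HG| = 38.20 ✓; |EG| = 52.34 ✓.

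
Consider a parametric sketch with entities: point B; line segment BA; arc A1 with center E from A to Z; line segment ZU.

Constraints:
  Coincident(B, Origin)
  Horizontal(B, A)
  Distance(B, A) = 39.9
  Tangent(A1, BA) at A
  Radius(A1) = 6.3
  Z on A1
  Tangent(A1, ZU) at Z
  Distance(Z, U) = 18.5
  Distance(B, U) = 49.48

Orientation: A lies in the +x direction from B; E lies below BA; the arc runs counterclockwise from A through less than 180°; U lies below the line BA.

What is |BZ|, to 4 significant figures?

35.40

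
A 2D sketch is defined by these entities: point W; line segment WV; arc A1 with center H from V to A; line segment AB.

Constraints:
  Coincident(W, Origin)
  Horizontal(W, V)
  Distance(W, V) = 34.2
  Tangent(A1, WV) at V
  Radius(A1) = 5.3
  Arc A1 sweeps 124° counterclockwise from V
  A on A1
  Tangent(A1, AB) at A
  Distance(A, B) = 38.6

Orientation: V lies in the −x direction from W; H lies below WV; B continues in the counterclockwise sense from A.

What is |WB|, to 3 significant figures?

43.7

W is at the origin; WV is horizontal with |WV| = 34.2 and V on the −x side, so V = (-34.2, 0.00). The tangent condition forces HV to be normal to WV, so H = V + (0, -5.3) = (-34.2, -5.30). On A1, V sits at bearing 90° from H; a 124° counterclockwise sweep puts A at bearing 214°, so A = H + 5.3·(cos 214°, sin 214°) = (-38.6, -8.26). Tangency of A1 to AB means the radius HA is perpendicular to AB, so AB runs along (−sin 214°, cos 214°); with |AB| = 38.6, B = (-17.0, -40.3). Then |WB| = |B − W| = 43.7.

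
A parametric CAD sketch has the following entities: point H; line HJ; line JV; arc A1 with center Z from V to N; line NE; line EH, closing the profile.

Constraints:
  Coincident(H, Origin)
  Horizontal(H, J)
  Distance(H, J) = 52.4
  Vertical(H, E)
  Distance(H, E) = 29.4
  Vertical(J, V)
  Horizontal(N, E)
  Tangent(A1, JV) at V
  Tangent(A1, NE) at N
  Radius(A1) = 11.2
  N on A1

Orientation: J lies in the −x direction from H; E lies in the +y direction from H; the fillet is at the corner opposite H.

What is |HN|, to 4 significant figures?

50.61

H is at the origin; HJ is horizontal with |HJ| = 52.4 and J on the −x side, so J = (-52.40, 0.000). HE is vertical with |HE| = 29.4 and E on the +y side, so E = (0.000, 29.40). The virtual corner opposite H is at (-52.40, 29.40). Since A1 is tangent to JV there, ZV ⟂ JV and tangency of A1 to NE means the radius ZN is perpendicular to NE, with radius 11.2, so the center Z sits 11.2 in from both sides at Z = (-41.20, 18.20). That places the tangent points at V = (-52.40, 18.20) on JV and N = (-41.20, 29.40) on NE. Then |HN| = |N − H| = 50.61.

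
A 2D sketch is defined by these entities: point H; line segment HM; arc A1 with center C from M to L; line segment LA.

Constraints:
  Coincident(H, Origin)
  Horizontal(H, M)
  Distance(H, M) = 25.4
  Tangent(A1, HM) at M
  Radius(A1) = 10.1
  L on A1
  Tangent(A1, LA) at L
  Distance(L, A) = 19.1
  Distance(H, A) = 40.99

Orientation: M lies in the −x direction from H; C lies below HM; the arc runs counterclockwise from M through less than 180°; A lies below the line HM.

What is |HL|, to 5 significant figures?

37.410

H is at the origin; H and M share the same y with |HM| = 25.4 and M on the −x side, so M = (-25.400, 0.0000). The tangent condition forces CM to be normal to HM, so C = M + (0, -10.1) = (-25.400, -10.100). Since CL ⟂ LA (tangency), |CA| = √(10.1² + 19.1²) = 21.606 regardless of where L sits on A1. So A lies on both circle(H, 40.99) and circle(C, 21.606); the below-HM intersection is A = (-25.989, -31.698). L is the foot of the tangent from A: L = (-34.454, -14.576).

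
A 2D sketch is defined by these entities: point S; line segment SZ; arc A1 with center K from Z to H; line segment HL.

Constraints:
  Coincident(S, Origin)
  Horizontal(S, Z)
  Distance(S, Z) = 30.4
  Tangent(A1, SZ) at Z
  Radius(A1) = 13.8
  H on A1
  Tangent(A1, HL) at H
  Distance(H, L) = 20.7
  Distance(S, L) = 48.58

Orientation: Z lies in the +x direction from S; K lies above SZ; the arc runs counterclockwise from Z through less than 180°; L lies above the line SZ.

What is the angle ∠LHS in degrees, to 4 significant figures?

81.83°

Checks: S.y = 0.00, Z.y = 0.00 ✓; |KH| = 13.80 ✓; ∠(KH, HL) = 90.00° ✓; |HL| = 20.70 ✓; |SL| = 48.58 ✓.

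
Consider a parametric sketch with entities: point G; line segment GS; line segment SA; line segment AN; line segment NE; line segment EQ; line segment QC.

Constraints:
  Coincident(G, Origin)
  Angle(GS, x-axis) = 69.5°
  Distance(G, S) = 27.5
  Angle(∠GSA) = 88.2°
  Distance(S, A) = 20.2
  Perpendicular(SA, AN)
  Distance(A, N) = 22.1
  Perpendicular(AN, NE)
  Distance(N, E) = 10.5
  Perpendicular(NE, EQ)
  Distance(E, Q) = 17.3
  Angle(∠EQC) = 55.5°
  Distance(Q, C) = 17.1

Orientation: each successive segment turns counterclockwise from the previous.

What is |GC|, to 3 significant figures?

26.4

G is at the origin; GS runs at 69.5° with length 27.5, so S = (9.63, 25.8). ∠GSA = 88.2° gives SA at 161° from the x-axis; with |SA| = 20.2, A = (-9.50, 32.2). SA ⟂ AN, so AN runs at -109°; with |AN| = 22.1, N = (-16.6, 11.3). The perpendicularity gives NE at right angles to AN, so NE runs at -18.7°; with |NE| = 10.5, E = (-6.64, 7.94). NE is perpendicular to EQ, so EQ runs at 71.3°; with |EQ| = 17.3, Q = (-1.10, 24.3). ∠EQC = 55.5° gives QC at -164° from the x-axis; with |QC| = 17.1, C = (-17.6, 19.7). Then |GC| = |C − G| = 26.4.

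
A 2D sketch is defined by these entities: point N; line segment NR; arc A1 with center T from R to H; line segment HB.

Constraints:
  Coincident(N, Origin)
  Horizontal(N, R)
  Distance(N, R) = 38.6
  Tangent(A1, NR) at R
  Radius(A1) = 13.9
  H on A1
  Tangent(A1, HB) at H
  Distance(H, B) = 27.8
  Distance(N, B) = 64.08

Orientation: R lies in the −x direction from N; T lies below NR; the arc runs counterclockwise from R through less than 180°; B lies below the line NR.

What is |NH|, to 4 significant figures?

54.82

Checks: N.y = 0.00, R.y = 0.00 ✓; |TH| = 13.90 ✓; ∠(TH, HB) = 90.00° ✓; |HB| = 27.80 ✓; |NB| = 64.08 ✓.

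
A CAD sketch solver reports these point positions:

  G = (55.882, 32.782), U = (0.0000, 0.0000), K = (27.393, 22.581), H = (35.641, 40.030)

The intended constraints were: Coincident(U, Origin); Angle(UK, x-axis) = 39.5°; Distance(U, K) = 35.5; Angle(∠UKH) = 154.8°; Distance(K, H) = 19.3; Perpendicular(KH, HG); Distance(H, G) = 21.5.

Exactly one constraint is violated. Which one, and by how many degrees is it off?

Perpendicular(KH, HG) — off by 5.60°.

U = (0.00, 0.00) ✓; UK at 39.50° ✓; |UK| = 35.50 ✓; ∠UKH = 154.8° ✓; |KH| = 19.30 ✓; ∠(KH, HG) = 84.40° ✗; |HG| = 21.50 ✓.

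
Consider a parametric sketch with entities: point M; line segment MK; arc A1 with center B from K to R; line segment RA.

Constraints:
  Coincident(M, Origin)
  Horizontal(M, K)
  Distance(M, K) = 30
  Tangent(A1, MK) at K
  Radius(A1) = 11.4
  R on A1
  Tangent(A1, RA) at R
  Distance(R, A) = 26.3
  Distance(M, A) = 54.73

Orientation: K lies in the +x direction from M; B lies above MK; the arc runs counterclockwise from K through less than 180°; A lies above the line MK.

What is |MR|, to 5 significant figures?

43.205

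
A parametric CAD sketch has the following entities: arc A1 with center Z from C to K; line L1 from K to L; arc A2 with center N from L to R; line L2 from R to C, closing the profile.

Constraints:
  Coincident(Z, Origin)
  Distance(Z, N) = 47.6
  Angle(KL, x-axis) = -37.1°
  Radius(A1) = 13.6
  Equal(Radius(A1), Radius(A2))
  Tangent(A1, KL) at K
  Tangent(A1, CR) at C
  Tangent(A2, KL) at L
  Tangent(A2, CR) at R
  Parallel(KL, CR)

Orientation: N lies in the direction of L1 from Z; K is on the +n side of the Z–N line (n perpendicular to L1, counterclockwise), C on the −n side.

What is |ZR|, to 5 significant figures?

49.505

Tangency of A1 to both parallel lines with radius 13.6 puts K and C at Z ± 13.6·n: K = (8.2036, 10.847), C = (-8.2036, -10.847). Equal radii place L and R the same way about N: L = N + 13.6·n = (46.169, -17.866), R = N − 13.6·n = (29.761, -39.560). Then |ZR| = |R − Z| = 49.505.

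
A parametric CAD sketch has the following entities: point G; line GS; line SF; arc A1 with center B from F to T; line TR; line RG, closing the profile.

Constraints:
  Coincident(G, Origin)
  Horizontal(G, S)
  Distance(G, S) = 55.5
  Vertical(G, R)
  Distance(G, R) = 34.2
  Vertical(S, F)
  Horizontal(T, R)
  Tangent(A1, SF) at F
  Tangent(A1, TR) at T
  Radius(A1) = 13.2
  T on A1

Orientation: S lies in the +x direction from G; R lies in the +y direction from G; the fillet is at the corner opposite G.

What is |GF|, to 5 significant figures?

59.340

G is at the origin; G and S share the same y with |GS| = 55.5 and S on the +x side, so S = (55.500, 0.0000). GR is vertical with |GR| = 34.2 and R on the +y side, so R = (0.0000, 34.200). The virtual corner opposite G is at (55.500, 34.200). Tangency of A1 to SF means the radius BF is perpendicular to SF and tangency of A1 to TR means the radius BT is perpendicular to TR, with radius 13.2, so the center B sits 13.2 in from both sides at B = (42.300, 21.000). That places the tangent points at F = (55.500, 21.000) on SF and T = (42.300, 34.200) on TR. Then |GF| = |F − G| = 59.340.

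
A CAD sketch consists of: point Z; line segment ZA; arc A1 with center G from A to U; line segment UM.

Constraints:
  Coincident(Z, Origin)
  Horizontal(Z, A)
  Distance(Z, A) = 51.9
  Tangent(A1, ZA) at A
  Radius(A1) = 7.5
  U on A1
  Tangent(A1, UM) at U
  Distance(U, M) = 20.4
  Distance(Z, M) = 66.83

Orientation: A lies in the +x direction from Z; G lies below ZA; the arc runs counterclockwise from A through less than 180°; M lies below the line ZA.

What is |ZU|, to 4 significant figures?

48.33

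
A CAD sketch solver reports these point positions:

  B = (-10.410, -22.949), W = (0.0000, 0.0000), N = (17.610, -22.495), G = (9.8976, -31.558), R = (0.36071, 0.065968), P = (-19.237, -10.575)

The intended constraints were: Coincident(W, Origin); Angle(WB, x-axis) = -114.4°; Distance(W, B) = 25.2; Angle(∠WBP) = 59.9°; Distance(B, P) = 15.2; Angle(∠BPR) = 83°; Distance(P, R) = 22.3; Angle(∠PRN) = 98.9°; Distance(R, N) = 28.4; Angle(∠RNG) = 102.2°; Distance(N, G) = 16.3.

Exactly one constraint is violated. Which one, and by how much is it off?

Distance(N, G) = 16.3 — off by 4.40.

W = (0.00, 0.00) ✓; WB at -114.4° ✓; |WB| = 25.20 ✓; ∠WBP = 59.90° ✓; |BP| = 15.20 ✓; ∠BPR = 83.00° ✓; |PR| = 22.30 ✓; ∠PRN = 98.90° ✓; |RN| = 28.40 ✓; ∠RNG = 102.2° ✓; |NG| = 11.90 ✗.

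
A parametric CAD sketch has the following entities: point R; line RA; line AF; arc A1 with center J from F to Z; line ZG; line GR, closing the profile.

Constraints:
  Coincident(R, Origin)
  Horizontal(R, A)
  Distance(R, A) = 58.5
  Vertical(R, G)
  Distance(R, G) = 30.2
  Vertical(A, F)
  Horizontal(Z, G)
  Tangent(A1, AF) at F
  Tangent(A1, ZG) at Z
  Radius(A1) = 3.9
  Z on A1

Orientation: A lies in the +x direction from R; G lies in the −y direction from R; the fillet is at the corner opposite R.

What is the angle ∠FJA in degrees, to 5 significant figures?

81.565°

The virtual corner opposite R is at (58.500, -30.200). A1 meets AF tangentially, so JF is at right angles to AF and A1 meets ZG tangentially, so JZ is at right angles to ZG, with radius 3.9, so the center J sits 3.9 in from both sides at J = (54.600, -26.300). That places the tangent points at F = (58.500, -26.300) on AF and Z = (54.600, -30.200) on ZG. Then cos ∠FJA = JF·JA / (|JF||JA|), giving 81.565°.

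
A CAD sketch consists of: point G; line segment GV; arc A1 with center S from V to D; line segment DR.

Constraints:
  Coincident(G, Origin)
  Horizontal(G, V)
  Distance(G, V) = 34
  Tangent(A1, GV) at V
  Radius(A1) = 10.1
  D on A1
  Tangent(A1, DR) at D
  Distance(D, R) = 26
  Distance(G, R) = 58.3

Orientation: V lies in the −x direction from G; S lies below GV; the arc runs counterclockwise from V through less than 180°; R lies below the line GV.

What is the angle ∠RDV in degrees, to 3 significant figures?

138°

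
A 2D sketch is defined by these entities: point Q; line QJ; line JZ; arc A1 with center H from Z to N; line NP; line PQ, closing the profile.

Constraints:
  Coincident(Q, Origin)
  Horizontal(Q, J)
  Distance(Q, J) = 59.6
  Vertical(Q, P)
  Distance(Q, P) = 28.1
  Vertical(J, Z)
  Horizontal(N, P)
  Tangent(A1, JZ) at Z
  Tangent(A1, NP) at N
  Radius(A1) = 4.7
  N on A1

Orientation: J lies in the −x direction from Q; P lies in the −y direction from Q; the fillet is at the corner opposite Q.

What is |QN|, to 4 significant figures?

61.67

Q is at the origin; QJ is horizontal with |QJ| = 59.6 and J on the −x side, so J = (-59.60, 0.000). QP is vertical with |QP| = 28.1 and P on the −y side, so P = (0.000, -28.10). The virtual corner opposite Q is at (-59.60, -28.10). Tangency of A1 to JZ means the radius HZ is perpendicular to JZ and A1 meets NP tangentially, so HN is at right angles to NP, with radius 4.7, so the center H sits 4.7 in from both sides at H = (-54.90, -23.40). That places the tangent points at Z = (-59.60, -23.40) on JZ and N = (-54.90, -28.10) on NP. Then |QN| = |N − Q| = 61.67.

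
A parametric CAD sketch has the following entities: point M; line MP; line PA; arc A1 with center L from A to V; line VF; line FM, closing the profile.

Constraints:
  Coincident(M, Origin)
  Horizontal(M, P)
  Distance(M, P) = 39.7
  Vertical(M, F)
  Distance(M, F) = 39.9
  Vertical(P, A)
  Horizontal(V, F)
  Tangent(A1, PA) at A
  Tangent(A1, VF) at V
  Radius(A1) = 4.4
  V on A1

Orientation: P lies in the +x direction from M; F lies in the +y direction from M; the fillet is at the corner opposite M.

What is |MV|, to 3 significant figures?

53.3

M is at the origin; M and P share the same y with |MP| = 39.7 and P on the +x side, so P = (39.7, 0.00). MF is vertical with |MF| = 39.9 and F on the +y side, so F = (0.00, 39.9). The virtual corner opposite M is at (39.7, 39.9). The tangent condition forces LA to be normal to PA and tangency of A1 to VF means the radius LV is perpendicular to VF, with radius 4.4, so the center L sits 4.4 in from both sides at L = (35.3, 35.5). That places the tangent points at A = (39.7, 35.5) on PA and V = (35.3, 39.9) on VF. Then |MV| = |V − M| = 53.3.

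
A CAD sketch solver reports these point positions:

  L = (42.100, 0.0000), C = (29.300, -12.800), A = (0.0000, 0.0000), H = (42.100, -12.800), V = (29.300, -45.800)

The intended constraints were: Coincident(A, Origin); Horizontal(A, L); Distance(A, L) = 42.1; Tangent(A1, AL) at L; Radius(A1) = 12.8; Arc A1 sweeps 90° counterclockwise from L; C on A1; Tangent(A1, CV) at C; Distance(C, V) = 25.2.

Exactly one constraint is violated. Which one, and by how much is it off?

Distance(C, V) = 25.2 — off by 7.80.

A = (0.00, 0.00) ✓; A.y = 0.00, L.y = 0.00 ✓; |AL| = 42.10 ✓; ∠(HL, LA) = 90.00° ✓; |HL| = 12.80 ✓; bearing(H→C) − bearing(H→L) = 90.00° ✓; |HC| = 12.80 ✓; ∠(HC, CV) = 90.00° ✓; |CV| = 33.00 ✗.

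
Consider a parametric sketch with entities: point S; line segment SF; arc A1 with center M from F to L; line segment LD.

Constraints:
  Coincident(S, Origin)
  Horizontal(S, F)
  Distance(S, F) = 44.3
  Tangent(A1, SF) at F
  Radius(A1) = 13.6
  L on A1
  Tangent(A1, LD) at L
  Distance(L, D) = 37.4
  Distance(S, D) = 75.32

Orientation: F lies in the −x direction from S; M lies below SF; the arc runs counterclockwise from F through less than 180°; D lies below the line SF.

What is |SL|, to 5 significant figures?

59.718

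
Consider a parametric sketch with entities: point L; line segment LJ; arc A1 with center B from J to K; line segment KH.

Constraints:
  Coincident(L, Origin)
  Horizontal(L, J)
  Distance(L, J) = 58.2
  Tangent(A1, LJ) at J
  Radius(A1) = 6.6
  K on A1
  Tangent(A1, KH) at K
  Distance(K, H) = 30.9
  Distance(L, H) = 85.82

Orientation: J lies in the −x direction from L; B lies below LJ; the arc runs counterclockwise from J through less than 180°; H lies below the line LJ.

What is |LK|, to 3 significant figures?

63.7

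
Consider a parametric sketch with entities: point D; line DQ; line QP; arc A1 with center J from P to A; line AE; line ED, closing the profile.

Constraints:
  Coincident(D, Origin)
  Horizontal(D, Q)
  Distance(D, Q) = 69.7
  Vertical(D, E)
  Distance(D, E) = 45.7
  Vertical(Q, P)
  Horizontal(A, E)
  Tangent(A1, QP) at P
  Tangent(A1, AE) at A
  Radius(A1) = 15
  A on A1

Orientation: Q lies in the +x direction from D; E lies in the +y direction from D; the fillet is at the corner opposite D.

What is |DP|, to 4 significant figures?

76.16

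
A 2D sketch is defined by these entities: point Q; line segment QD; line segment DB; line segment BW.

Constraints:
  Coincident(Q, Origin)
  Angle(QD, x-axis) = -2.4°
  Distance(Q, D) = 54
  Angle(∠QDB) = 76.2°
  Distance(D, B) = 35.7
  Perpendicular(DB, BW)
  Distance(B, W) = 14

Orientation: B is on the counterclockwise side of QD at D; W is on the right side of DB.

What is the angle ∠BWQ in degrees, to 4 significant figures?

18.95°

∠QDB = 76.2°, so DB runs at -2.4° + (180° − 76.2°) = 101.4° from the x-axis; with |DB| = 35.7, B = D + 35.7·(cos 101.4°, sin 101.4°) = (46.90, 32.73). The perpendicularity gives BW at right angles to DB; with |BW| = 14.0 on the right of DB, W = B + 14.0·(0.9803, 0.1977) = (60.62, 35.50). Then cos ∠BWQ = WB·WQ / (|WB||WQ|), giving 18.95°.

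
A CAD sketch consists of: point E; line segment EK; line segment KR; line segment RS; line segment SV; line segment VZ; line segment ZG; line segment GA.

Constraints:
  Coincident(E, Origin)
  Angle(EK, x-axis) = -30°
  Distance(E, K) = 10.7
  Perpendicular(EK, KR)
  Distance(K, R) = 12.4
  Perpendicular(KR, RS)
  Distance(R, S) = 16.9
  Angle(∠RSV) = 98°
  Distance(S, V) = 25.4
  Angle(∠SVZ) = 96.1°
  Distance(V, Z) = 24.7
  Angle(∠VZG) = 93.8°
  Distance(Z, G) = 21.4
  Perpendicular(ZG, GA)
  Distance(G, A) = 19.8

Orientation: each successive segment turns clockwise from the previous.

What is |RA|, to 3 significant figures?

9.94

∠VZG = 93.8° gives ZG at -102° from the x-axis; with |ZG| = 21.4, G = (17.2, -11.8). ZG is perpendicular to GA, so GA runs at 168°; with |GA| = 19.8, A = (-2.15, -7.63). Then |RA| = |A − R| = 9.94.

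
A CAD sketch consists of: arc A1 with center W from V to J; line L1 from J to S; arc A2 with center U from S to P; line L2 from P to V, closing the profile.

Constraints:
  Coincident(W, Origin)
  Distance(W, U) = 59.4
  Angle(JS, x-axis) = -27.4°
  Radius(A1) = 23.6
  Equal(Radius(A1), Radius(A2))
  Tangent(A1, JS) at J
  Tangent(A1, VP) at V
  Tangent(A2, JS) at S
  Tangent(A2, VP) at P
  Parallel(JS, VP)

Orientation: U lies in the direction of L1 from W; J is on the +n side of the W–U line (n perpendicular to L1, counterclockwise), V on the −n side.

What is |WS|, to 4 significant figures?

63.92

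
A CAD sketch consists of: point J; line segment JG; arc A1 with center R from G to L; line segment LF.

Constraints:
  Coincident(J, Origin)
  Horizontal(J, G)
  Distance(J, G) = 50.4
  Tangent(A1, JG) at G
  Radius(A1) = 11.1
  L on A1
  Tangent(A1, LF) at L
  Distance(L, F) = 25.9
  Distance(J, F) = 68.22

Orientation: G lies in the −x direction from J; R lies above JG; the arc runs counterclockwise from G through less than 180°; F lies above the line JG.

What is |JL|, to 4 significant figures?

44.86

Checks: |RL| = 11.10 ✓; ∠(RL, LF) = 90.00° ✓; |LF| = 25.90 ✓; |JF| = 68.22 ✓.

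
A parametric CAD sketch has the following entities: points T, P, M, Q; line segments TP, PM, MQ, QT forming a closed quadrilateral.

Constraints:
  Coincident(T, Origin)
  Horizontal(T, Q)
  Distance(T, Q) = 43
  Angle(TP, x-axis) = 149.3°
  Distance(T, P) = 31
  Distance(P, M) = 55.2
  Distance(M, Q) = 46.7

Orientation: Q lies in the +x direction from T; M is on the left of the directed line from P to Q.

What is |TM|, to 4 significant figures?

47.23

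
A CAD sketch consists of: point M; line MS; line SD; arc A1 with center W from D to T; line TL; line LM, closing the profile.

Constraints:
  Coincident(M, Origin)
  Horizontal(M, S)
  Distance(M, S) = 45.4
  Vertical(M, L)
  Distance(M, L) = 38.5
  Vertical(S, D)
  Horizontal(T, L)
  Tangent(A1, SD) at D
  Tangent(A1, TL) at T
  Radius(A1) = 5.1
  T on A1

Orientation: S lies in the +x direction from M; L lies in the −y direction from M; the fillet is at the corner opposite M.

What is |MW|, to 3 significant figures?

52.3

M is at the origin; M and S share the same y with |MS| = 45.4 and S on the +x side, so S = (45.4, 0.00). M and L share the same x with |ML| = 38.5 and L on the −y side, so L = (0.00, -38.5). The virtual corner opposite M is at (45.4, -38.5). A1 meets SD tangentially, so WD is at right angles to SD and since A1 is tangent to TL there, WT ⟂ TL, with radius 5.1, so the center W sits 5.1 in from both sides at W = (40.3, -33.4). Then |MW| = |W − M| = 52.3.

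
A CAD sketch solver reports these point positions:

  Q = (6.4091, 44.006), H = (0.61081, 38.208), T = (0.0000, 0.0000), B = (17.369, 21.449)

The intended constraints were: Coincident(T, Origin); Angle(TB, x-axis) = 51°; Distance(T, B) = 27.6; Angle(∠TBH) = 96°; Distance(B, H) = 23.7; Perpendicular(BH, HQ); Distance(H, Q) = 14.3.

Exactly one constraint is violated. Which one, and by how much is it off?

Distance(H, Q) = 14.3 — off by 6.10.

T = (0.00, 0.00) ✓; TB at 51.00° ✓; |TB| = 27.60 ✓; ∠TBH = 96.00° ✓; |BH| = 23.70 ✓; ∠(BH, HQ) = 90.00° ✓; |HQ| = 8.200 ✗.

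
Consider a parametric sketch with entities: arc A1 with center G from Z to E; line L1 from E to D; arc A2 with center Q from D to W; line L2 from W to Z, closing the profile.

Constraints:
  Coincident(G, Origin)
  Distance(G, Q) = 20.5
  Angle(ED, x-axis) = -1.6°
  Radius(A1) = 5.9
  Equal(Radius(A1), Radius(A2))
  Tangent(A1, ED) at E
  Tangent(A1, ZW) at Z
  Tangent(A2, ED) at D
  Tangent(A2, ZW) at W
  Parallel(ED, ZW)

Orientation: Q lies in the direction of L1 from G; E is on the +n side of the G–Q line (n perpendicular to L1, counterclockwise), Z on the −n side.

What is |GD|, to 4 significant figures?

21.33

The slot axis is L1's direction at -1.6°, so u = (cos -1.6°, sin -1.6°) = (0.9996, -0.02792) and n = (−sin -1.6°, cos -1.6°) = (0.02792, 0.9996). G is at the origin and Q lies 20.5 along u from G, so Q = 20.5·u = (20.49, -0.5724). Tangency of A1 to both parallel lines with radius 5.9 puts E and Z at G ± 5.9·n: E = (0.1647, 5.898), Z = (-0.1647, -5.898). Equal radii place D and W the same way about Q: D = Q + 5.9·n = (20.66, 5.325), W = Q − 5.9·n = (20.33, -6.470). Then |GD| = |D − G| = 21.33.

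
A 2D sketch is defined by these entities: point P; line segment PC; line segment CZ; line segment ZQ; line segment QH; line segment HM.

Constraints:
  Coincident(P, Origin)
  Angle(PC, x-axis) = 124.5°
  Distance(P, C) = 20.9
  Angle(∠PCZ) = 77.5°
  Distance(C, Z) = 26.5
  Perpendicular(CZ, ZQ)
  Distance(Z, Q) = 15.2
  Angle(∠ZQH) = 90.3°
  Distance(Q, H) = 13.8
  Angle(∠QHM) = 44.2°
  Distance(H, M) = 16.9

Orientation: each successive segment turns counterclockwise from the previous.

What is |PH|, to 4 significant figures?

9.654

P is at the origin; PC runs at 124.5° with length 20.9, so C = (-11.84, 17.22). ∠PCZ = 77.5° gives CZ at -133.0° from the x-axis; with |CZ| = 26.5, Z = (-29.91, -2.157). The perpendicularity gives ZQ at right angles to CZ, so ZQ runs at -43.00°; with |ZQ| = 15.2, Q = (-18.79, -12.52). ∠ZQH = 90.3° gives QH at 46.70° from the x-axis; with |QH| = 13.8, H = (-9.330, -2.480). Then |PH| = |H − P| = 9.654.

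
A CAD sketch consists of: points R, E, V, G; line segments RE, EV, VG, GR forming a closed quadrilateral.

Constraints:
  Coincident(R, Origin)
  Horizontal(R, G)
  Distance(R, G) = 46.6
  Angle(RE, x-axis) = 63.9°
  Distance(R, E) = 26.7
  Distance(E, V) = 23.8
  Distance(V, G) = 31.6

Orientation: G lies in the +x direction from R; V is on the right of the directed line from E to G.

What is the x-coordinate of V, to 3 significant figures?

15.0

R is at the origin; RG is horizontal with |RG| = 46.6 and G in +x, so G = (46.6, 0). RE runs at 63.9° with |RE| = 26.7, so E = (11.7, 24.0). V is determined by |EV| = 23.8 and |VG| = 31.6 together: it lies at the intersection of circle(E, 23.8) and circle(G, 31.6). With |EG| = 42.3, the foot of the radical line on EG is 16.0 from E and the perpendicular offset is √(23.8² − 16.0²) = 17.6. Taking the right-of-EG solution: V = (15.0, 0.401).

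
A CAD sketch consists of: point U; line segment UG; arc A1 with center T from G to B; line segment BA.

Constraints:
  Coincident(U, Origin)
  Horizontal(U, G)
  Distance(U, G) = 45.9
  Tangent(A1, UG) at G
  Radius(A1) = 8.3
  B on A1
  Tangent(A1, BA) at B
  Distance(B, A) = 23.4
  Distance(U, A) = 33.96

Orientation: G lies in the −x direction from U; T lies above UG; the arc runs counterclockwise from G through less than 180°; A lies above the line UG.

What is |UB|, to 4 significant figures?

39.32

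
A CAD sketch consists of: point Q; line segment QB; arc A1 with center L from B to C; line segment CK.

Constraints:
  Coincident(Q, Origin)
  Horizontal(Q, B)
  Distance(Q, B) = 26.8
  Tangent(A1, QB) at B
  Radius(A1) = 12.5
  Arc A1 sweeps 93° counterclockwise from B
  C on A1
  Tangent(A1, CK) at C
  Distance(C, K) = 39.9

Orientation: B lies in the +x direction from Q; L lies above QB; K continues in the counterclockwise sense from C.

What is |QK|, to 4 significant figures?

64.75

Q is at the origin; Q and B share the same y with |QB| = 26.8 and B on the +x side, so B = (26.80, 0.000). Tangency of A1 to QB means the radius LB is perpendicular to QB, so L = B + (0, 12.5) = (26.80, 12.50). On A1, B sits at bearing -90° from L; a 93° counterclockwise sweep puts C at bearing 3°, so C = L + 12.5·(cos 3°, sin 3°) = (39.28, 13.15). A1 meets CK tangentially, so LC is at right angles to CK, so CK runs along (−sin 3°, cos 3°); with |CK| = 39.9, K = (37.19, 53.00). Then |QK| = |K − Q| = 64.75.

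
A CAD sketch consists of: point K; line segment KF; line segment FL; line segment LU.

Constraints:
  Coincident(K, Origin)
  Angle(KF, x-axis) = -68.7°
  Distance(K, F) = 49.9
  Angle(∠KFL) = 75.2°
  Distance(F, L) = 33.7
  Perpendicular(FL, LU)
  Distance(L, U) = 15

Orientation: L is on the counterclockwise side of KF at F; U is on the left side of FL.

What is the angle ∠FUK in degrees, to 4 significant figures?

81.77°

K is at the origin; KF runs at -68.7° with length 49.9, so F = 49.9·(cos -68.7°, sin -68.7°) = (18.13, -46.49). ∠KFL = 75.2°, so FL runs at -68.7° + (180° − 75.2°) = 36.10° from the x-axis; with |FL| = 33.7, L = F + 33.7·(cos 36.10°, sin 36.10°) = (45.36, -26.64). The perpendicularity gives LU at right angles to FL; with |LU| = 15.0 on the left of FL, U = L + 15.0·(-0.5892, 0.8080) = (36.52, -14.52). Then cos ∠FUK = UF·UK / (|UF||UK|), giving 81.77°.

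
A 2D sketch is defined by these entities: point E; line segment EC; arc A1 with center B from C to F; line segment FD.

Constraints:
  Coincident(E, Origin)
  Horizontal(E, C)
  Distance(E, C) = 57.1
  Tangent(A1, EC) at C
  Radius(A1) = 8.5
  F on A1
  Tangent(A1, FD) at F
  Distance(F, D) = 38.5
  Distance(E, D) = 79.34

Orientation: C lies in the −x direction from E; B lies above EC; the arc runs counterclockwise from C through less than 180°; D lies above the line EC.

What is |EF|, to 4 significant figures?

50.59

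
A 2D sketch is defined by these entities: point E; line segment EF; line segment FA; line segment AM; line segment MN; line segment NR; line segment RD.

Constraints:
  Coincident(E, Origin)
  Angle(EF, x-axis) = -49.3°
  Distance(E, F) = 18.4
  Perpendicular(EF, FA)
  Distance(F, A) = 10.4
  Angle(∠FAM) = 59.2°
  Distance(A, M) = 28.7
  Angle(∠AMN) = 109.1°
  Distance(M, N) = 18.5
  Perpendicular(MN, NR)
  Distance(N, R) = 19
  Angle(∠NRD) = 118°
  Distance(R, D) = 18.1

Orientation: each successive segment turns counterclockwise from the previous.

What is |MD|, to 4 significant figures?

27.61

E is at the origin; EF runs at -49.3° with length 18.4, so F = (12.00, -13.95). EF ⟂ FA, so FA runs at 40.70°; with |FA| = 10.4, A = (19.88, -7.168). ∠FAM = 59.2° gives AM at 161.5° from the x-axis; with |AM| = 28.7, M = (-7.334, 1.939). ∠AMN = 109.1° gives MN at -127.6° from the x-axis; with |MN| = 18.5, N = (-18.62, -12.72). MN is perpendicular to NR, so NR runs at -37.60°; with |NR| = 19.0, R = (-3.568, -24.31). ∠NRD = 118.0° gives RD at 24.40° from the x-axis; with |RD| = 18.1, D = (12.92, -16.83). Then |MD| = |D − M| = 27.61.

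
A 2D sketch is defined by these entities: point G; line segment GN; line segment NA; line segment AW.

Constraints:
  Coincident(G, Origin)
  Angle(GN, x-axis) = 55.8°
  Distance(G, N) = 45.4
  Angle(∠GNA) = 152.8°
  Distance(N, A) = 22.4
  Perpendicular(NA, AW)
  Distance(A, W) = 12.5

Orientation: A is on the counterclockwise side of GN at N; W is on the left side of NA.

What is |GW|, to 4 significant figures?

63.32

G is at the origin; GN runs at 55.8° with length 45.4, so N = 45.4·(cos 55.8°, sin 55.8°) = (25.52, 37.55). ∠GNA = 152.8°, so NA runs at 55.8° + (180° − 152.8°) = 83.00° from the x-axis; with |NA| = 22.4, A = N + 22.4·(cos 83.00°, sin 83.00°) = (28.25, 59.78). NA ⟂ AW; with |AW| = 12.5 on the left of NA, W = A + 12.5·(-0.9925, 0.1219) = (15.84, 61.31). Then |GW| = |W − G| = 63.32.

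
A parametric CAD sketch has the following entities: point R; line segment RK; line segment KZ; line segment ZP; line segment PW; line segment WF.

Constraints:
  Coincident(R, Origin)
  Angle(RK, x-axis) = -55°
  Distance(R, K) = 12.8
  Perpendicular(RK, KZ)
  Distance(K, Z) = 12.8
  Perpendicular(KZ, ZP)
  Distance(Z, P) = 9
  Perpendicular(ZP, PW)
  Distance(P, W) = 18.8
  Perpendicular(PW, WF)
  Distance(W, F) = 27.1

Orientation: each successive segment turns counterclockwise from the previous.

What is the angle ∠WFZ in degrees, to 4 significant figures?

46.09°

R is at the origin; RK runs at -55.0° with length 12.8, so K = (7.342, -10.49). RK is perpendicular to KZ, so KZ runs at 35.00°; with |KZ| = 12.8, Z = (17.83, -3.143). KZ ⟂ ZP, so ZP runs at 125.0°; with |ZP| = 9.0, P = (12.66, 4.229). ZP is perpendicular to PW, so PW runs at -145.0°; with |PW| = 18.8, W = (-2.735, -6.554). The perpendicularity gives WF at right angles to PW, so WF runs at -55.00°; with |WF| = 27.1, F = (12.81, -28.75). Then cos ∠WFZ = FW·FZ / (|FW||FZ|), giving 46.09°.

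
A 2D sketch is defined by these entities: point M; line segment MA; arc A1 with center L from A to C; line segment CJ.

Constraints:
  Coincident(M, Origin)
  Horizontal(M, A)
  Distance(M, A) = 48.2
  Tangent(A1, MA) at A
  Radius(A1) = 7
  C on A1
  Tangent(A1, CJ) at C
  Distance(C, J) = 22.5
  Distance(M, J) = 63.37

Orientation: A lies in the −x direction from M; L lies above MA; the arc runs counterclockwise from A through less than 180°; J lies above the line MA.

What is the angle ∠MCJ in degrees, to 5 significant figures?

142.09°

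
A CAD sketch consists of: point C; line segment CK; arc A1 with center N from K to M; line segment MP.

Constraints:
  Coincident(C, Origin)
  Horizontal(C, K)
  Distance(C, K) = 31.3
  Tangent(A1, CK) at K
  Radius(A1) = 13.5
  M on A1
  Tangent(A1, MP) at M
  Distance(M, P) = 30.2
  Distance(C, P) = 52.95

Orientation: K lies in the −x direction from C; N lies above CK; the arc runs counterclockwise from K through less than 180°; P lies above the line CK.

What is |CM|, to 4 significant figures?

24.91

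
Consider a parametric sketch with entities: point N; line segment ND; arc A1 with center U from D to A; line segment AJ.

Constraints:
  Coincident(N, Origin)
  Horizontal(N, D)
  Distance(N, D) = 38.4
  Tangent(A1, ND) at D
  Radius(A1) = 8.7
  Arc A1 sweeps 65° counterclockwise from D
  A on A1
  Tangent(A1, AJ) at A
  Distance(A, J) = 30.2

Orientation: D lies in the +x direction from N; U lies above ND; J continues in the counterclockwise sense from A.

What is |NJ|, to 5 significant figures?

67.350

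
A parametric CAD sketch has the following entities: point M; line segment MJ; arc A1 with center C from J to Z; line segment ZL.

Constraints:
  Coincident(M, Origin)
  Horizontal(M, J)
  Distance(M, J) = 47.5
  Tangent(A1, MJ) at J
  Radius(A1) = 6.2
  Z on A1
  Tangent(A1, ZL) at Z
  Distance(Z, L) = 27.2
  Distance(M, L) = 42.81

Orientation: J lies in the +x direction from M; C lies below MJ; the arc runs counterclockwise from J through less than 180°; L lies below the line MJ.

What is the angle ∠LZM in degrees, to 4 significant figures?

73.03°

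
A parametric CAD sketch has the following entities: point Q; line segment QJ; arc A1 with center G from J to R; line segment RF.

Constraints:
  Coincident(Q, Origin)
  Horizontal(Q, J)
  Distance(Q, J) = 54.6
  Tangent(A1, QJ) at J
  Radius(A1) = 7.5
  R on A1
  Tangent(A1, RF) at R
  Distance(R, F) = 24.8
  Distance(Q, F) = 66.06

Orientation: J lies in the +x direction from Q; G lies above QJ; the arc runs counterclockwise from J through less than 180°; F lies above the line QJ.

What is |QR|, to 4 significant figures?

62.60

Checks: |GJ| = 7.500 ✓; |GR| = 7.500 ✓; ∠(GR, RF) = 90.00° ✓; |RF| = 24.80 ✓; |QF| = 66.06 ✓.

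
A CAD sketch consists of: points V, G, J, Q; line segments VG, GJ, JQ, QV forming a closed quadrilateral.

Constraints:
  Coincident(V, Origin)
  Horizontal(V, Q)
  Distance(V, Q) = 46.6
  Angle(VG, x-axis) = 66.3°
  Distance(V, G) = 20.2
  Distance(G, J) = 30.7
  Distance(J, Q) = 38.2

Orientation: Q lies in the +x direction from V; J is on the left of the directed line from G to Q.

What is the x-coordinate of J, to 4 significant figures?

33.44

V is at the origin; VQ is horizontal with |VQ| = 46.6 and Q in +x, so Q = (46.6, 0). VG runs at 66.3° with |VG| = 20.2, so G = (8.119, 18.50). J is determined by |GJ| = 30.7 and |JQ| = 38.2 together: it lies at the intersection of circle(G, 30.7) and circle(Q, 38.2). With |GQ| = 42.70, the foot of the radical line on GQ is 15.30 from G and the perpendicular offset is √(30.7² − 15.30²) = 26.62. Taking the left-of-GQ solution: J = (33.44, 35.86).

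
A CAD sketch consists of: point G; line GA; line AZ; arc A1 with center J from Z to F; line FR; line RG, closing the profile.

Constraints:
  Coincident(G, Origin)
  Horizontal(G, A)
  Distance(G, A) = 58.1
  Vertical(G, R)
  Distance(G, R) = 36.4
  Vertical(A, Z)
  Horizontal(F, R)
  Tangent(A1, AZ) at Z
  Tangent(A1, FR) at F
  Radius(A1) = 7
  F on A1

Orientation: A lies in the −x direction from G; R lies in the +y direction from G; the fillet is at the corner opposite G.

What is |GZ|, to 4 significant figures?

65.12

G is at the origin; GA is horizontal with |GA| = 58.1 and A on the −x side, so A = (-58.10, 0.000). G and R share the same x with |GR| = 36.4 and R on the +y side, so R = (0.000, 36.40). The virtual corner opposite G is at (-58.10, 36.40). Since A1 is tangent to AZ there, JZ ⟂ AZ and A1 meets FR tangentially, so JF is at right angles to FR, with radius 7.0, so the center J sits 7.0 in from both sides at J = (-51.10, 29.40). That places the tangent points at Z = (-58.10, 29.40) on AZ and F = (-51.10, 36.40) on FR. Then |GZ| = |Z − G| = 65.12.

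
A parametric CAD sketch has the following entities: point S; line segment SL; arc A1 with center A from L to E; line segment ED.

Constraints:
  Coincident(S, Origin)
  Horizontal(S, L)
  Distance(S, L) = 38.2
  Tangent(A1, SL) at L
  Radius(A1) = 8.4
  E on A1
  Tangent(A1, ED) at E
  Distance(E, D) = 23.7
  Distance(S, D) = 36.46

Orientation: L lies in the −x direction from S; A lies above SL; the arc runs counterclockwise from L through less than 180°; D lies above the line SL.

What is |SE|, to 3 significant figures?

30.8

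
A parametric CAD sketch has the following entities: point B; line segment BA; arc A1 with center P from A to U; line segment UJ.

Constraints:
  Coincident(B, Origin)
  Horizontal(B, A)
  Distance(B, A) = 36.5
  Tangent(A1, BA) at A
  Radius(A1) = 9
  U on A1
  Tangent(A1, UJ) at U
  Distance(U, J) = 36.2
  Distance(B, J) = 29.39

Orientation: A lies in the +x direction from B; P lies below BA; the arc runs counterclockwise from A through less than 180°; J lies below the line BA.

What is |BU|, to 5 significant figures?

30.120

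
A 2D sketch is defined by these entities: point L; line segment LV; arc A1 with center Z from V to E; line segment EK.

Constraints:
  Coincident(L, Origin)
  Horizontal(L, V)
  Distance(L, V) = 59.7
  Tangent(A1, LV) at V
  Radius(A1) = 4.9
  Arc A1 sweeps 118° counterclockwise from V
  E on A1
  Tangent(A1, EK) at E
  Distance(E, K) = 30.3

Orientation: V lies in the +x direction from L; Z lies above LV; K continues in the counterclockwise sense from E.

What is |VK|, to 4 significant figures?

35.37

On A1, V sits at bearing -90° from Z; a 118° counterclockwise sweep puts E at bearing 28°, so E = Z + 4.9·(cos 28°, sin 28°) = (64.03, 7.200). The tangent condition forces ZE to be normal to EK, so EK runs along (−sin 28°, cos 28°); with |EK| = 30.3, K = (49.80, 33.95). Then |VK| = |K − V| = 35.37.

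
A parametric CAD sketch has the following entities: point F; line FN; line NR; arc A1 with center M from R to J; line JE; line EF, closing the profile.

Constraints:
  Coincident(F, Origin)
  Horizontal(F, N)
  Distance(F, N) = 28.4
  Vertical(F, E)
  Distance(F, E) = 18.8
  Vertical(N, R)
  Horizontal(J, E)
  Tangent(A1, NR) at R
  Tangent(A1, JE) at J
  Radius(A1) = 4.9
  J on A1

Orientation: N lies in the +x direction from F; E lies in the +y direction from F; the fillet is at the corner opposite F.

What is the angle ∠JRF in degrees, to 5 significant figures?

71.079°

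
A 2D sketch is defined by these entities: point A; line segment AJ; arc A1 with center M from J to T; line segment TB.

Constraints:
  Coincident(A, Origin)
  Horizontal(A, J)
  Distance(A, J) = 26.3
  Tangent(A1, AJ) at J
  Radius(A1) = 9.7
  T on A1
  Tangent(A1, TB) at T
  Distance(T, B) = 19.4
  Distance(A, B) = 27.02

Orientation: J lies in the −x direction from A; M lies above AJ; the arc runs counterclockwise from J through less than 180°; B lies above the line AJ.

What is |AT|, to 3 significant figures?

18.3

Checks: ∠(MJ, JA) = 90.00° ✓; |MT| = 9.700 ✓; ∠(MT, TB) = 90.00° ✓; |TB| = 19.40 ✓; |AB| = 27.02 ✓.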